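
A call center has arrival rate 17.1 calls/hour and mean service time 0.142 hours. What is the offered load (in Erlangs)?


Offered load a = lambda * E[S] = 17.1 * 0.142 = 2.43 Erlangs

2.43 Erlangs


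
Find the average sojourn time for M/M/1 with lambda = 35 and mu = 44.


W = 1/(mu - lambda) = 1/(44 - 35) = 0.1111 hours

0.1111 hours


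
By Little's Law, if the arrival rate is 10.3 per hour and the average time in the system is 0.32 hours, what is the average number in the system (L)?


L = lambda * W = 10.3 * 0.32 = 3.3

3.3


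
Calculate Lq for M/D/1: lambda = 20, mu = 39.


M/D/1: Lq = rho^2 / (2*(1-rho)) where rho = 20/39; Lq = 0.27

0.27


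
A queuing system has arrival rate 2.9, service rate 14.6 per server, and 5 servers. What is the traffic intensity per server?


rho = lambda / (c * mu) = 2.9 / (5 * 14.6) = 0.0397

0.0397


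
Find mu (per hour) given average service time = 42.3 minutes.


mu = 60 / avg_service_time = 60 / 42.3 = 1.42 per hour

1.42 per hour


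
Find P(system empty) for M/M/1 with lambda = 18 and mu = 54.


P0 = 1 - rho = 1 - 18/54 = 0.6667

0.6667


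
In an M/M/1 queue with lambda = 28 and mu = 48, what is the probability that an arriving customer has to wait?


P(wait) = rho = lambda/mu = 28/48 = 0.5833

0.5833


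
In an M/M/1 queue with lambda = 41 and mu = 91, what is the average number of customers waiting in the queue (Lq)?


rho = 41/91; Lq = rho^2/(1-rho) = 0.37

0.37


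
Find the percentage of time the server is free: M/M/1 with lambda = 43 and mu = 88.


Idle fraction = (1 - rho) * 100 = (1 - 43/88) * 100 = 51.1%

51.1%


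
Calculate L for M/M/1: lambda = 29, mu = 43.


rho = 29/43; L = rho/(1-rho) = 2.07

2.07


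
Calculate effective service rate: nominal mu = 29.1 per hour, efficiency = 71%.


Effective rate = mu * efficiency = 29.1 * 0.71 = 20.66 per hour

20.66 per hour


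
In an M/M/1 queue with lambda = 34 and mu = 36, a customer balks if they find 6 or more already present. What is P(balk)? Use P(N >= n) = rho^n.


P(N >= 6) = rho^6 = (34/36)^6 = 0.7097

0.7097


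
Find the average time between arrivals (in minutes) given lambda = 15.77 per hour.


Mean interarrival time = 60/lambda = 60/15.77 = 3.8 minutes

3.8 minutes


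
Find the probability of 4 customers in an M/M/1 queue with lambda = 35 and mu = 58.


rho = 35/58; P(n) = (1-rho)*rho^n = (1-35/58)*(35/58)^4 = 0.0526

0.0526


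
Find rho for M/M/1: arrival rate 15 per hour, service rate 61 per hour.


rho = lambda/mu = 15/61 = 0.2459

0.2459


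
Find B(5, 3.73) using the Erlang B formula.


B(N,A) = (A^N/N!) / sum(A^k/k!, k=0..N) with N=5, A=3.73 = 0.1748

0.1748


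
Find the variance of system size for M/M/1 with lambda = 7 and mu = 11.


rho = 7/11; Var(N) = rho/(1-rho)^2 = 4.81

4.81


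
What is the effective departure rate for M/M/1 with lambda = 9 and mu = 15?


For a stable queue (lambda < mu), throughput = lambda = 9 per hour

9 per hour


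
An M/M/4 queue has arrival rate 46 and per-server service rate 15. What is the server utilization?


rho = lambda/(c*mu) = 46/(4*15) = 0.7667

0.7667


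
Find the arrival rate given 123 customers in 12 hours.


lambda = total arrivals / time = 123 / 12 = 10.25 per hour

10.25 per hour


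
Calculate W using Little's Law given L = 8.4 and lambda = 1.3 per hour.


W = L / lambda = 8.4 / 1.3 = 6.4615 hours

6.4615 hours


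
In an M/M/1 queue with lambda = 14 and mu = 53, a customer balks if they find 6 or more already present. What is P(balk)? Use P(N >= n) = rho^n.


P(N >= 6) = rho^6 = (14/53)^6 = 0.0003

0.0003


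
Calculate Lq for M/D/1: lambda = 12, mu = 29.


M/D/1: Lq = rho^2 / (2*(1-rho)) where rho = 12/29; Lq = 0.15

0.15


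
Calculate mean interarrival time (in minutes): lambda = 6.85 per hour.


Mean interarrival time = 60/lambda = 60/6.85 = 8.76 minutes

8.76 minutes


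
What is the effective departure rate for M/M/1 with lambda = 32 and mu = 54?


For a stable queue (lambda < mu), throughput = lambda = 32 per hour

32 per hour


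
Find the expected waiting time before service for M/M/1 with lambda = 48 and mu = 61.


rho = 48/61; Wq = rho/(mu - lambda) = 0.0605 hours

0.0605 hours


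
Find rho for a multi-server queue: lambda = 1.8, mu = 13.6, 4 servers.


rho = lambda / (c * mu) = 1.8 / (4 * 13.6) = 0.0331

0.0331


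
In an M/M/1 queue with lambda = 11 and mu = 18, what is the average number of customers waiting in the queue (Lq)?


rho = 11/18; Lq = rho^2/(1-rho) = 0.96

0.96


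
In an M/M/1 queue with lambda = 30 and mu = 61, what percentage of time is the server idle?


Idle fraction = (1 - rho) * 100 = (1 - 30/61) * 100 = 50.8%

50.8%


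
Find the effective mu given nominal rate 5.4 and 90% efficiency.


Effective rate = mu * efficiency = 5.4 * 0.9 = 4.86 per hour

4.86 per hour


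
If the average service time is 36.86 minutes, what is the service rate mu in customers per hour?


mu = 60 / avg_service_time = 60 / 36.86 = 1.63 per hour

1.63 per hour


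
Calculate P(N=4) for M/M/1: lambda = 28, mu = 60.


rho = 28/60; P(n) = (1-rho)*rho^n = (1-28/60)*(28/60)^4 = 0.0253

0.0253


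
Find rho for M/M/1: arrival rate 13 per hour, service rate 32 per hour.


rho = lambda/mu = 13/32 = 0.4063

0.4063


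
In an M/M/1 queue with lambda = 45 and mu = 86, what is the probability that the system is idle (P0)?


P0 = 1 - rho = 1 - 45/86 = 0.4767

0.4767


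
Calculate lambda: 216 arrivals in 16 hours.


lambda = total arrivals / time = 216 / 16 = 13.5 per hour

13.5 per hour


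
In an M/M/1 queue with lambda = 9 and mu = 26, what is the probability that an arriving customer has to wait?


P(wait) = rho = lambda/mu = 9/26 = 0.3462

0.3462


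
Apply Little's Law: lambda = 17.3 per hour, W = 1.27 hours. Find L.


L = lambda * W = 17.3 * 1.27 = 21.97

21.97


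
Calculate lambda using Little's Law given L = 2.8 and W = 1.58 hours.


lambda = L / W = 2.8 / 1.58 = 1.77 per hour

1.77 per hour


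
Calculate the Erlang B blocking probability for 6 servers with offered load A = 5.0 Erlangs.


B(N,A) = (A^N/N!) / sum(A^k/k!, k=0..N) with N=6, A=5.0 = 0.1918

0.1918


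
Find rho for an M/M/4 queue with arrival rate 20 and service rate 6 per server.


rho = lambda/(c*mu) = 20/(4*6) = 0.8333

0.8333


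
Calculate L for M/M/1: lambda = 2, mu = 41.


rho = 2/41; L = rho/(1-rho) = 0.05

0.05


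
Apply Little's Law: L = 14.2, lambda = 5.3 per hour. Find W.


W = L / lambda = 14.2 / 5.3 = 2.6792 hours

2.6792 hours


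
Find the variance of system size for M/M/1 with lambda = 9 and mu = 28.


rho = 9/28; Var(N) = rho/(1-rho)^2 = 0.7

0.7


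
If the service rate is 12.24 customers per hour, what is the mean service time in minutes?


Mean service time = 60/mu = 60/12.24 = 4.9 minutes

4.9 minutes


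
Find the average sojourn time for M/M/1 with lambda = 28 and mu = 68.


W = 1/(mu - lambda) = 1/(68 - 28) = 0.025 hours

0.025 hours


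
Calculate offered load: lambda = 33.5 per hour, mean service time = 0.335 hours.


Offered load a = lambda * E[S] = 33.5 * 0.335 = 11.22 Erlangs

11.22 Erlangs


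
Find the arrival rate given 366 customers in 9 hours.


lambda = total arrivals / time = 366 / 9 = 40.67 per hour

40.67 per hour


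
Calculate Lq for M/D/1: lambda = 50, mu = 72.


M/D/1: Lq = rho^2 / (2*(1-rho)) where rho = 50/72; Lq = 0.79

0.79


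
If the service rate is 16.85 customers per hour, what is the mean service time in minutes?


Mean service time = 60/mu = 60/16.85 = 3.56 minutes

3.56 minutes


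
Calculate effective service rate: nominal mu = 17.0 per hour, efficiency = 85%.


Effective rate = mu * efficiency = 17.0 * 0.85 = 14.45 per hour

14.45 per hour


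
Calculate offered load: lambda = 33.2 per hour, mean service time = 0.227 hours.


Offered load a = lambda * E[S] = 33.2 * 0.227 = 7.54 Erlangs

7.54 Erlangs


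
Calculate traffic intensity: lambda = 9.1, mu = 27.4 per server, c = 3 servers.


rho = lambda / (c * mu) = 9.1 / (3 * 27.4) = 0.1107

0.1107


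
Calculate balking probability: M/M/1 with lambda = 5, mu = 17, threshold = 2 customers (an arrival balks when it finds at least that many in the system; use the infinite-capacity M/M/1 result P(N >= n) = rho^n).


P(N >= 2) = rho^2 = (5/17)^2 = 0.0865

0.0865


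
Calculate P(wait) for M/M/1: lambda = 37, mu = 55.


P(wait) = rho = lambda/mu = 37/55 = 0.6727

0.6727


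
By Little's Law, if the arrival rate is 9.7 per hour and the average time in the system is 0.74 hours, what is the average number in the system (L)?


L = lambda * W = 9.7 * 0.74 = 7.18

7.18


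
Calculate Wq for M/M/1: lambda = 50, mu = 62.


rho = 50/62; Wq = rho/(mu - lambda) = 0.0672 hours

0.0672 hours


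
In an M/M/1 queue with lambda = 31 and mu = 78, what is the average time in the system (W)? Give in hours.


W = 1/(mu - lambda) = 1/(78 - 31) = 0.0213 hours

0.0213 hours


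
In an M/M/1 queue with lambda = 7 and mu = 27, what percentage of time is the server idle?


Idle fraction = (1 - rho) * 100 = (1 - 7/27) * 100 = 74.1%

74.1%


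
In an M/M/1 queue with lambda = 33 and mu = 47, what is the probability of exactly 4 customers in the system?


rho = 33/47; P(n) = (1-rho)*rho^n = (1-33/47)*(33/47)^4 = 0.0724

0.0724


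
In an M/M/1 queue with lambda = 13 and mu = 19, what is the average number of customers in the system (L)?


rho = 13/19; L = rho/(1-rho) = 2.17

2.17


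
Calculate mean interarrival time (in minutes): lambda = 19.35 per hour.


Mean interarrival time = 60/lambda = 60/19.35 = 3.1 minutes

3.1 minutes


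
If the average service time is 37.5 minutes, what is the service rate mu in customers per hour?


mu = 60 / avg_service_time = 60 / 37.5 = 1.6 per hour

1.6 per hour


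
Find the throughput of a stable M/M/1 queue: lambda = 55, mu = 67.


For a stable queue (lambda < mu), throughput = lambda = 55 per hour

55 per hour


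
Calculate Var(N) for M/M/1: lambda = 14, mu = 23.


rho = 14/23; Var(N) = rho/(1-rho)^2 = 3.98

3.98


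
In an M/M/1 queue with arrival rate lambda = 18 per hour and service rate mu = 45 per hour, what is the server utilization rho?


rho = lambda/mu = 18/45 = 0.4

0.4


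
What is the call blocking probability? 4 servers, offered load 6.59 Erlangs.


B(N,A) = (A^N/N!) / sum(A^k/k!, k=0..N) with N=4, A=6.59 = 0.5051

0.5051


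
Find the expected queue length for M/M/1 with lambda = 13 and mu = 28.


rho = 13/28; Lq = rho^2/(1-rho) = 0.4

0.4


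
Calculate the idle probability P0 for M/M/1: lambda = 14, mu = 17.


P0 = 1 - rho = 1 - 14/17 = 0.1765

0.1765


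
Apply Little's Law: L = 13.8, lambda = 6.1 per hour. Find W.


W = L / lambda = 13.8 / 6.1 = 2.2623 hours

2.2623 hours


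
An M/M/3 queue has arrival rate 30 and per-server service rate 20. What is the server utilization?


rho = lambda/(c*mu) = 30/(3*20) = 0.5

0.5


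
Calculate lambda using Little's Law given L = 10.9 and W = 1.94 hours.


lambda = L / W = 10.9 / 1.94 = 5.62 per hour

5.62 per hour


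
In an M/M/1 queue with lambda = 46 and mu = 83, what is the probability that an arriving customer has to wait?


P(wait) = rho = lambda/mu = 46/83 = 0.5542

0.5542


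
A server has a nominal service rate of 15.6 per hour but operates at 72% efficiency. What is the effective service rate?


Effective rate = mu * efficiency = 15.6 * 0.72 = 11.23 per hour

11.23 per hour


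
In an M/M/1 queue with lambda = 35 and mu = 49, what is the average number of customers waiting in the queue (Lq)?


rho = 35/49; Lq = rho^2/(1-rho) = 1.79

1.79


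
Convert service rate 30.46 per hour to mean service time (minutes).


Mean service time = 60/mu = 60/30.46 = 1.97 minutes

1.97 minutes


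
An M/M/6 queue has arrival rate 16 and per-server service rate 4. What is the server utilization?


rho = lambda/(c*mu) = 16/(6*4) = 0.6667

0.6667


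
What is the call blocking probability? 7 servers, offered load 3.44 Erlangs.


B(N,A) = (A^N/N!) / sum(A^k/k!, k=0..N) with N=7, A=3.44 = 0.0372

0.0372


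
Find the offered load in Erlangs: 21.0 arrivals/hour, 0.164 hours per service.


Offered load a = lambda * E[S] = 21.0 * 0.164 = 3.44 Erlangs

3.44 Erlangs


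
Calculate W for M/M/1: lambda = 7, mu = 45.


W = 1/(mu - lambda) = 1/(45 - 7) = 0.0263 hours

0.0263 hours


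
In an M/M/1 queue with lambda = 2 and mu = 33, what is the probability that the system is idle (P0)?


P0 = 1 - rho = 1 - 2/33 = 0.9394

0.9394


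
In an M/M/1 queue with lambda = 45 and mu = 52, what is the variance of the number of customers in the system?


rho = 45/52; Var(N) = rho/(1-rho)^2 = 47.76

47.76


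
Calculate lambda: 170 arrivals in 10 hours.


lambda = total arrivals / time = 170 / 10 = 17.0 per hour

17.0 per hour


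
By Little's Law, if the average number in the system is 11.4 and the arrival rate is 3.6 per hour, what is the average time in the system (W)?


W = L / lambda = 11.4 / 3.6 = 3.1667 hours

3.1667 hours


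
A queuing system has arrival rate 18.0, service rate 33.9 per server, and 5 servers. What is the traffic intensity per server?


rho = lambda / (c * mu) = 18.0 / (5 * 33.9) = 0.1062

0.1062


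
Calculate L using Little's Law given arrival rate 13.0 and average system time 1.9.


L = lambda * W = 13.0 * 1.9 = 24.7

24.7


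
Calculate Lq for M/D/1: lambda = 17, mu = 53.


M/D/1: Lq = rho^2 / (2*(1-rho)) where rho = 17/53; Lq = 0.08

0.08


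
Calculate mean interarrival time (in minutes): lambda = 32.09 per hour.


Mean interarrival time = 60/lambda = 60/32.09 = 1.87 minutes

1.87 minutes


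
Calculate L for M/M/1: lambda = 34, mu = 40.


rho = 34/40; L = rho/(1-rho) = 5.67

5.67


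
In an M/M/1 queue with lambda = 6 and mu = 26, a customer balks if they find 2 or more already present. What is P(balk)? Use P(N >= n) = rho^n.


P(N >= 2) = rho^2 = (6/26)^2 = 0.0533

0.0533


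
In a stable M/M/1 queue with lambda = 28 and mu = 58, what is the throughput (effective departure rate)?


For a stable queue (lambda < mu), throughput = lambda = 28 per hour

28 per hour


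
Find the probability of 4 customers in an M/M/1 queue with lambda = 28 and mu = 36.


rho = 28/36; P(n) = (1-rho)*rho^n = (1-28/36)*(28/36)^4 = 0.0813

0.0813


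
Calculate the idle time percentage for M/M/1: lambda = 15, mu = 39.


Idle fraction = (1 - rho) * 100 = (1 - 15/39) * 100 = 61.5%

61.5%


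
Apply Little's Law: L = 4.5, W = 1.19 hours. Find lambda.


lambda = L / W = 4.5 / 1.19 = 3.78 per hour

3.78 per hour


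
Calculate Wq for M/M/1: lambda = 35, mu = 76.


rho = 35/76; Wq = rho/(mu - lambda) = 0.0112 hours

0.0112 hours


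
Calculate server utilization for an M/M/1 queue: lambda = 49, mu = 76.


rho = lambda/mu = 49/76 = 0.6447

0.6447


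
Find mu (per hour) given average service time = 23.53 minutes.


mu = 60 / avg_service_time = 60 / 23.53 = 2.55 per hour

2.55 per hour


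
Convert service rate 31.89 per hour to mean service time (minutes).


Mean service time = 60/mu = 60/31.89 = 1.88 minutes

1.88 minutes


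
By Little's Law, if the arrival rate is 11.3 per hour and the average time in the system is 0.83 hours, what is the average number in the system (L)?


L = lambda * W = 11.3 * 0.83 = 9.38

9.38


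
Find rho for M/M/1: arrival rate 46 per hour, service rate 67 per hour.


rho = lambda/mu = 46/67 = 0.6866

0.6866


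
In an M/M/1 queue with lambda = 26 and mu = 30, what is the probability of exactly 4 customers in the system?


rho = 26/30; P(n) = (1-rho)*rho^n = (1-26/30)*(26/30)^4 = 0.0752

0.0752


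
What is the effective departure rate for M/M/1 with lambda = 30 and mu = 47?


For a stable queue (lambda < mu), throughput = lambda = 30 per hour

30 per hour


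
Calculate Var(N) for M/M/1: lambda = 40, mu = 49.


rho = 40/49; Var(N) = rho/(1-rho)^2 = 24.2

24.2


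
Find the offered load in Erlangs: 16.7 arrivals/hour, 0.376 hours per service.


Offered load a = lambda * E[S] = 16.7 * 0.376 = 6.28 Erlangs

6.28 Erlangs


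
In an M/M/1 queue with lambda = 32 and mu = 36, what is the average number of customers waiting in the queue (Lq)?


rho = 32/36; Lq = rho^2/(1-rho) = 7.11

7.11


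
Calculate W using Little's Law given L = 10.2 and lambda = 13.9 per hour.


W = L / lambda = 10.2 / 13.9 = 0.7338 hours

0.7338 hours


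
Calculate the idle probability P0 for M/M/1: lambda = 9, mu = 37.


P0 = 1 - rho = 1 - 9/37 = 0.7568

0.7568


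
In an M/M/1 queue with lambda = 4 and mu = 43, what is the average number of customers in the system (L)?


rho = 4/43; L = rho/(1-rho) = 0.1

0.1


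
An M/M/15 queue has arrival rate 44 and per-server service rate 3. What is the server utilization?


rho = lambda/(c*mu) = 44/(15*3) = 0.9778

0.9778


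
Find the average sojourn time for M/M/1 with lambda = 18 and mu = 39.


W = 1/(mu - lambda) = 1/(39 - 18) = 0.0476 hours

0.0476 hours


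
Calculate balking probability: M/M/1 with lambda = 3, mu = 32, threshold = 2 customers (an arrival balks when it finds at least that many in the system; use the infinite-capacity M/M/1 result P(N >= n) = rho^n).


P(N >= 2) = rho^2 = (3/32)^2 = 0.0088

0.0088


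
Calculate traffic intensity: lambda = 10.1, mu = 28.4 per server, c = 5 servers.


rho = lambda / (c * mu) = 10.1 / (5 * 28.4) = 0.0711

0.0711


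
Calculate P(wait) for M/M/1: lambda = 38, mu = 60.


P(wait) = rho = lambda/mu = 38/60 = 0.6333

0.6333


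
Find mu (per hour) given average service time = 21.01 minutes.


mu = 60 / avg_service_time = 60 / 21.01 = 2.86 per hour

2.86 per hour


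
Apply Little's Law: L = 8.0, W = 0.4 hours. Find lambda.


lambda = L / W = 8.0 / 0.4 = 20.0 per hour

20.0 per hour


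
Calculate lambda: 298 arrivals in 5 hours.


lambda = total arrivals / time = 298 / 5 = 59.6 per hour

59.6 per hour


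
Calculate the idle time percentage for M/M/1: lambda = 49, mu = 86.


Idle fraction = (1 - rho) * 100 = (1 - 49/86) * 100 = 43.0%

43.0%


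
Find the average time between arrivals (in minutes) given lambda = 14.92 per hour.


Mean interarrival time = 60/lambda = 60/14.92 = 4.02 minutes

4.02 minutes


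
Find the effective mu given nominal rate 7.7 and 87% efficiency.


Effective rate = mu * efficiency = 7.7 * 0.87 = 6.7 per hour

6.7 per hour


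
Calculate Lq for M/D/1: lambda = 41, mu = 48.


M/D/1: Lq = rho^2 / (2*(1-rho)) where rho = 41/48; Lq = 2.5

2.5


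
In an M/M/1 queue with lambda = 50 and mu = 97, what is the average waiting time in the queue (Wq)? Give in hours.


rho = 50/97; Wq = rho/(mu - lambda) = 0.011 hours

0.011 hours


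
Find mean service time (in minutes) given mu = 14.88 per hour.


Mean service time = 60/mu = 60/14.88 = 4.03 minutes

4.03 minutes


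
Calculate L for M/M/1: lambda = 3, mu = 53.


rho = 3/53; L = rho/(1-rho) = 0.06

0.06


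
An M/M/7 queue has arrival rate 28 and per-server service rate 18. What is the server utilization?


rho = lambda/(c*mu) = 28/(7*18) = 0.2222

0.2222


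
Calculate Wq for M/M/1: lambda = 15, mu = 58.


rho = 15/58; Wq = rho/(mu - lambda) = 0.006 hours

0.006 hours


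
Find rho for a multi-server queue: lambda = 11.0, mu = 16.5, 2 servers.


rho = lambda / (c * mu) = 11.0 / (2 * 16.5) = 0.3333

0.3333


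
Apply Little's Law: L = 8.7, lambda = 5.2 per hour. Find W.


W = L / lambda = 8.7 / 5.2 = 1.6731 hours

1.6731 hours


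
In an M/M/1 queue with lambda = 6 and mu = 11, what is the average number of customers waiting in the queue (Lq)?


rho = 6/11; Lq = rho^2/(1-rho) = 0.65

0.65


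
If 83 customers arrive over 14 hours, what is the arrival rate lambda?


lambda = total arrivals / time = 83 / 14 = 5.93 per hour

5.93 per hour


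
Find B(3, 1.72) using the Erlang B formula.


B(N,A) = (A^N/N!) / sum(A^k/k!, k=0..N) with N=3, A=1.72 = 0.168

0.168


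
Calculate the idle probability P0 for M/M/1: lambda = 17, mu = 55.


P0 = 1 - rho = 1 - 17/55 = 0.6909

0.6909


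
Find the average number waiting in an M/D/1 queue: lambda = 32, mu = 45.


M/D/1: Lq = rho^2 / (2*(1-rho)) where rho = 32/45; Lq = 0.88

0.88


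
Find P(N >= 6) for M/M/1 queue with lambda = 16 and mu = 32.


P(N >= 6) = rho^6 = (16/32)^6 = 0.0156

0.0156


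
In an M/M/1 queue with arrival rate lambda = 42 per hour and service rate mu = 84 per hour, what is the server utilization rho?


rho = lambda/mu = 42/84 = 0.5

0.5


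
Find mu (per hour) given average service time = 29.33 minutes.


mu = 60 / avg_service_time = 60 / 29.33 = 2.05 per hour

2.05 per hour


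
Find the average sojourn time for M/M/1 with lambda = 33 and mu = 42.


W = 1/(mu - lambda) = 1/(42 - 33) = 0.1111 hours

0.1111 hours


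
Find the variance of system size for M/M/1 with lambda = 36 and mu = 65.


rho = 36/65; Var(N) = rho/(1-rho)^2 = 2.78

2.78


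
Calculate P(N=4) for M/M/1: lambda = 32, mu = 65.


rho = 32/65; P(n) = (1-rho)*rho^n = (1-32/65)*(32/65)^4 = 0.0298

0.0298


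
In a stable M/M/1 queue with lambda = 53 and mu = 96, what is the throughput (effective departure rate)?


For a stable queue (lambda < mu), throughput = lambda = 53 per hour

53 per hour


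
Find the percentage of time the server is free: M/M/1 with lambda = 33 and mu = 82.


Idle fraction = (1 - rho) * 100 = (1 - 33/82) * 100 = 59.8%

59.8%


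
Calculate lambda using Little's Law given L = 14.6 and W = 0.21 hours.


lambda = L / W = 14.6 / 0.21 = 69.52 per hour

69.52 per hour


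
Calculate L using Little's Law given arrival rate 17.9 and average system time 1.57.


L = lambda * W = 17.9 * 1.57 = 28.1

28.1


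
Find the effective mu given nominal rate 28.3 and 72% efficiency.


Effective rate = mu * efficiency = 28.3 * 0.72 = 20.38 per hour

20.38 per hour


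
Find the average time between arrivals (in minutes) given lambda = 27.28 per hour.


Mean interarrival time = 60/lambda = 60/27.28 = 2.2 minutes

2.2 minutes


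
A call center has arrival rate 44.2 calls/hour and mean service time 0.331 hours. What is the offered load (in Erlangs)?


Offered load a = lambda * E[S] = 44.2 * 0.331 = 14.63 Erlangs

14.63 Erlangs


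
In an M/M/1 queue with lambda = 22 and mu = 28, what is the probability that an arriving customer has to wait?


P(wait) = rho = lambda/mu = 22/28 = 0.7857

0.7857


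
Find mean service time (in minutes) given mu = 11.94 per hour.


Mean service time = 60/mu = 60/11.94 = 5.03 minutes

5.03 minutes


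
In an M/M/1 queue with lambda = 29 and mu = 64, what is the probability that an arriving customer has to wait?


P(wait) = rho = lambda/mu = 29/64 = 0.4531

0.4531


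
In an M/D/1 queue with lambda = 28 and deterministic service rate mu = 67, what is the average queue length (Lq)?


M/D/1: Lq = rho^2 / (2*(1-rho)) where rho = 28/67; Lq = 0.15

0.15


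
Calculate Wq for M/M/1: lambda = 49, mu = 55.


rho = 49/55; Wq = rho/(mu - lambda) = 0.1485 hours

0.1485 hours


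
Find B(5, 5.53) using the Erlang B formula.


B(N,A) = (A^N/N!) / sum(A^k/k!, k=0..N) with N=5, A=5.53 = 0.3263

0.3263


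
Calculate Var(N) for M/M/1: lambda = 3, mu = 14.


rho = 3/14; Var(N) = rho/(1-rho)^2 = 0.35

0.35


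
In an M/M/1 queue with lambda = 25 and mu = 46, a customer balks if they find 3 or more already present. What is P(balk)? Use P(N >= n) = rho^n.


P(N >= 3) = rho^3 = (25/46)^3 = 0.1605

0.1605


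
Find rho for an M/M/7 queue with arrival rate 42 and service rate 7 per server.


rho = lambda/(c*mu) = 42/(7*7) = 0.8571

0.8571


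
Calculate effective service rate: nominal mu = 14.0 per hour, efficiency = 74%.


Effective rate = mu * efficiency = 14.0 * 0.74 = 10.36 per hour

10.36 per hour


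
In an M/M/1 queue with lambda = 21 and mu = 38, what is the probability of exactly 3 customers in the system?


rho = 21/38; P(n) = (1-rho)*rho^n = (1-21/38)*(21/38)^3 = 0.0755

0.0755


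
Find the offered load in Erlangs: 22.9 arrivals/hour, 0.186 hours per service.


Offered load a = lambda * E[S] = 22.9 * 0.186 = 4.26 Erlangs

4.26 Erlangs


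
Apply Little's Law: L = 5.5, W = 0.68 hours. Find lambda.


lambda = L / W = 5.5 / 0.68 = 8.09 per hour

8.09 per hour


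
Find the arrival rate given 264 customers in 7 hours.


lambda = total arrivals / time = 264 / 7 = 37.71 per hour

37.71 per hour


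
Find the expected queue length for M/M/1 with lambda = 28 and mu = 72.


rho = 28/72; Lq = rho^2/(1-rho) = 0.25

0.25


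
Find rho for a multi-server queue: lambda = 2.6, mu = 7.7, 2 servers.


rho = lambda / (c * mu) = 2.6 / (2 * 7.7) = 0.1688

0.1688


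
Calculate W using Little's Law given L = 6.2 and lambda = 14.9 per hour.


W = L / lambda = 6.2 / 14.9 = 0.4161 hours

0.4161 hours


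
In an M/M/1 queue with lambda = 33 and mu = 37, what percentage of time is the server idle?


Idle fraction = (1 - rho) * 100 = (1 - 33/37) * 100 = 10.8%

10.8%


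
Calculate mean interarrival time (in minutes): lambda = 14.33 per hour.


Mean interarrival time = 60/lambda = 60/14.33 = 4.19 minutes

4.19 minutes


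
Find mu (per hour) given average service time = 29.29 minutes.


mu = 60 / avg_service_time = 60 / 29.29 = 2.05 per hour

2.05 per hour


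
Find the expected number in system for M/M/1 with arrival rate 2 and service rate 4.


rho = 2/4; L = rho/(1-rho) = 1.0

1.0


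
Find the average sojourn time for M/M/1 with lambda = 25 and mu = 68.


W = 1/(mu - lambda) = 1/(68 - 25) = 0.0233 hours

0.0233 hours


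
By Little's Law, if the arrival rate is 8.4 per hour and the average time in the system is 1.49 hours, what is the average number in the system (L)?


L = lambda * W = 8.4 * 1.49 = 12.52

12.52


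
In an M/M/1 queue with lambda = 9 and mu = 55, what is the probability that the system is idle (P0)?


P0 = 1 - rho = 1 - 9/55 = 0.8364

0.8364


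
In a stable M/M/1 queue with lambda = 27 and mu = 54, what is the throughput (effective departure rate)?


For a stable queue (lambda < mu), throughput = lambda = 27 per hour

27 per hour


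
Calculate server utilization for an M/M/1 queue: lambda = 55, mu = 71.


rho = lambda/mu = 55/71 = 0.7746

0.7746


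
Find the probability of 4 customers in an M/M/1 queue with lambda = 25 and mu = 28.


rho = 25/28; P(n) = (1-rho)*rho^n = (1-25/28)*(25/28)^4 = 0.0681

0.0681


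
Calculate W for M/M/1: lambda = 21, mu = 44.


W = 1/(mu - lambda) = 1/(44 - 21) = 0.0435 hours

0.0435 hours


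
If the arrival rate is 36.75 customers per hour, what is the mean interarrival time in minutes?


Mean interarrival time = 60/lambda = 60/36.75 = 1.63 minutes

1.63 minutes


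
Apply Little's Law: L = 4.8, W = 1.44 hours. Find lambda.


lambda = L / W = 4.8 / 1.44 = 3.33 per hour

3.33 per hour


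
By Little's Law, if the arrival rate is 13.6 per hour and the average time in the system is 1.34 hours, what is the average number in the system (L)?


L = lambda * W = 13.6 * 1.34 = 18.22

18.22


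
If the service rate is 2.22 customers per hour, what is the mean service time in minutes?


Mean service time = 60/mu = 60/2.22 = 27.03 minutes

27.03 minutes


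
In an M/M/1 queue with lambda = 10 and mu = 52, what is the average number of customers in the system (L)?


rho = 10/52; L = rho/(1-rho) = 0.24

0.24


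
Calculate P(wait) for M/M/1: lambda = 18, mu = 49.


P(wait) = rho = lambda/mu = 18/49 = 0.3673

0.3673


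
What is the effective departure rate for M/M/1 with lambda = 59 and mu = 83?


For a stable queue (lambda < mu), throughput = lambda = 59 per hour

59 per hour


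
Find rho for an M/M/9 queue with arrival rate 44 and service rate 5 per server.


rho = lambda/(c*mu) = 44/(9*5) = 0.9778

0.9778


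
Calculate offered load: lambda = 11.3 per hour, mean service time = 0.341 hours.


Offered load a = lambda * E[S] = 11.3 * 0.341 = 3.85 Erlangs

3.85 Erlangs


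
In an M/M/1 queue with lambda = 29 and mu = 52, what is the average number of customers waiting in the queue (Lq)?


rho = 29/52; Lq = rho^2/(1-rho) = 0.7

0.7


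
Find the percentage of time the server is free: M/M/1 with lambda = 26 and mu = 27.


Idle fraction = (1 - rho) * 100 = (1 - 26/27) * 100 = 3.7%

3.7%


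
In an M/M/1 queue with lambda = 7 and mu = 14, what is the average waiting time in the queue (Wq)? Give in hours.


rho = 7/14; Wq = rho/(mu - lambda) = 0.0714 hours

0.0714 hours


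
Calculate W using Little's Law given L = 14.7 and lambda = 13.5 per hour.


W = L / lambda = 14.7 / 13.5 = 1.0889 hours

1.0889 hours


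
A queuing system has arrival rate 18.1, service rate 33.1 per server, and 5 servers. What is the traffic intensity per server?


rho = lambda / (c * mu) = 18.1 / (5 * 33.1) = 0.1094

0.1094


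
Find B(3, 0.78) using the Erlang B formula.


B(N,A) = (A^N/N!) / sum(A^k/k!, k=0..N) with N=3, A=0.78 = 0.0366

0.0366


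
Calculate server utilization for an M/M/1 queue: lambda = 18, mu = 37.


rho = lambda/mu = 18/37 = 0.4865

0.4865


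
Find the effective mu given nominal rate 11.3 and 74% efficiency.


Effective rate = mu * efficiency = 11.3 * 0.74 = 8.36 per hour

8.36 per hour


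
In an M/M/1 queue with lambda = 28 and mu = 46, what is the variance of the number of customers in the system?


rho = 28/46; Var(N) = rho/(1-rho)^2 = 3.98

3.98


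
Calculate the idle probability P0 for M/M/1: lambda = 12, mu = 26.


P0 = 1 - rho = 1 - 12/26 = 0.5385

0.5385


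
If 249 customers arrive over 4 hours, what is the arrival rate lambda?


lambda = total arrivals / time = 249 / 4 = 62.25 per hour

62.25 per hour


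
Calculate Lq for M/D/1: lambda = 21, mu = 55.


M/D/1: Lq = rho^2 / (2*(1-rho)) where rho = 21/55; Lq = 0.12

0.12


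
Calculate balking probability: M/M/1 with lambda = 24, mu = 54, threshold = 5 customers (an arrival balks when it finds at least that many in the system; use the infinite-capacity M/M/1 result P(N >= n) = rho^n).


P(N >= 5) = rho^5 = (24/54)^5 = 0.0173

0.0173


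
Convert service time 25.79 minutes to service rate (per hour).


mu = 60 / avg_service_time = 60 / 25.79 = 2.33 per hour

2.33 per hour


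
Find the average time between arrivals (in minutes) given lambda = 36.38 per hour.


Mean interarrival time = 60/lambda = 60/36.38 = 1.65 minutes

1.65 minutes


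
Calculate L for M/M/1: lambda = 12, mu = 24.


rho = 12/24; L = rho/(1-rho) = 1.0

1.0


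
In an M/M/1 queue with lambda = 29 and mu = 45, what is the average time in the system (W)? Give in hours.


W = 1/(mu - lambda) = 1/(45 - 29) = 0.0625 hours

0.0625 hours


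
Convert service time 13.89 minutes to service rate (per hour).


mu = 60 / avg_service_time = 60 / 13.89 = 4.32 per hour

4.32 per hour


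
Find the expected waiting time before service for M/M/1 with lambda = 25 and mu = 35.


rho = 25/35; Wq = rho/(mu - lambda) = 0.0714 hours

0.0714 hours


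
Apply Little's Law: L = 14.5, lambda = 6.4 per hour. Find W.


W = L / lambda = 14.5 / 6.4 = 2.2656 hours

2.2656 hours


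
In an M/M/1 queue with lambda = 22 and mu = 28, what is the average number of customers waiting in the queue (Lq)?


rho = 22/28; Lq = rho^2/(1-rho) = 2.88

2.88


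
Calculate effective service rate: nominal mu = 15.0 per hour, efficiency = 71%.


Effective rate = mu * efficiency = 15.0 * 0.71 = 10.65 per hour

10.65 per hour


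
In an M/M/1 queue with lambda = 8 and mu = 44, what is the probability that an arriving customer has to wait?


P(wait) = rho = lambda/mu = 8/44 = 0.1818

0.1818


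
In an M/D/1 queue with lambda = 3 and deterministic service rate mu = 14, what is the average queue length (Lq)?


M/D/1: Lq = rho^2 / (2*(1-rho)) where rho = 3/14; Lq = 0.03

0.03


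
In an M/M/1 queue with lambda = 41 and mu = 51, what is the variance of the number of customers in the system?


rho = 41/51; Var(N) = rho/(1-rho)^2 = 20.91

20.91


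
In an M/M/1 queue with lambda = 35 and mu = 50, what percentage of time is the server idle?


Idle fraction = (1 - rho) * 100 = (1 - 35/50) * 100 = 30.0%

30.0%


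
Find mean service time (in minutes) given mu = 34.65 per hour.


Mean service time = 60/mu = 60/34.65 = 1.73 minutes

1.73 minutes


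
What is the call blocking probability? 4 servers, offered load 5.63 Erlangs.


B(N,A) = (A^N/N!) / sum(A^k/k!, k=0..N) with N=4, A=5.63 = 0.445

0.445


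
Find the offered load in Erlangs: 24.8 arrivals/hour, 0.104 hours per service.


Offered load a = lambda * E[S] = 24.8 * 0.104 = 2.58 Erlangs

2.58 Erlangs


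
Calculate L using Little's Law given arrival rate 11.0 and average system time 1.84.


L = lambda * W = 11.0 * 1.84 = 20.24

20.24


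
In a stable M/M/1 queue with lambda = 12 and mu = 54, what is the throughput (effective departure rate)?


For a stable queue (lambda < mu), throughput = lambda = 12 per hour

12 per hour


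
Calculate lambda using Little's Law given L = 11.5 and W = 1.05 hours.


lambda = L / W = 11.5 / 1.05 = 10.95 per hour

10.95 per hour


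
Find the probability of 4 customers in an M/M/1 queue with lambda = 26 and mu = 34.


rho = 26/34; P(n) = (1-rho)*rho^n = (1-26/34)*(26/34)^4 = 0.0805

0.0805


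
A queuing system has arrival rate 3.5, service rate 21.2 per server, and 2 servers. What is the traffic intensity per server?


rho = lambda / (c * mu) = 3.5 / (2 * 21.2) = 0.0825

0.0825


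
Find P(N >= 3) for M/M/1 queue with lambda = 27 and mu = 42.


P(N >= 3) = rho^3 = (27/42)^3 = 0.2657

0.2657


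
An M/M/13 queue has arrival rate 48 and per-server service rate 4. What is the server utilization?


rho = lambda/(c*mu) = 48/(13*4) = 0.9231

0.9231


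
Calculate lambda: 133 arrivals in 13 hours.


lambda = total arrivals / time = 133 / 13 = 10.23 per hour

10.23 per hour


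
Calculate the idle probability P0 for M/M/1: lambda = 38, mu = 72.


P0 = 1 - rho = 1 - 38/72 = 0.4722

0.4722


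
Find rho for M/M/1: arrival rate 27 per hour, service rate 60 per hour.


rho = lambda/mu = 27/60 = 0.45

0.45


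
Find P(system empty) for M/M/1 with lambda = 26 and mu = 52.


P0 = 1 - rho = 1 - 26/52 = 0.5

0.5


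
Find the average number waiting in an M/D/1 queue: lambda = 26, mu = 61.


M/D/1: Lq = rho^2 / (2*(1-rho)) where rho = 26/61; Lq = 0.16

0.16


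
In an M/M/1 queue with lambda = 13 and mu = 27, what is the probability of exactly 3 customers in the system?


rho = 13/27; P(n) = (1-rho)*rho^n = (1-13/27)*(13/27)^3 = 0.0579

0.0579


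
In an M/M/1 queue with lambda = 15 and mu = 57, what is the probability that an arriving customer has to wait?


P(wait) = rho = lambda/mu = 15/57 = 0.2632

0.2632


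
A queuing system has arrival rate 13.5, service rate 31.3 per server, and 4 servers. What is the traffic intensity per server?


rho = lambda / (c * mu) = 13.5 / (4 * 31.3) = 0.1078

0.1078


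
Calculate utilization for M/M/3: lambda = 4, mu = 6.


rho = lambda/(c*mu) = 4/(3*6) = 0.2222

0.2222


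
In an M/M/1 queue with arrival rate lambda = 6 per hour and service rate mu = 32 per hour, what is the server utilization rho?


rho = lambda/mu = 6/32 = 0.1875

0.1875


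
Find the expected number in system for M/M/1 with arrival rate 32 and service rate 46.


rho = 32/46; L = rho/(1-rho) = 2.29

2.29


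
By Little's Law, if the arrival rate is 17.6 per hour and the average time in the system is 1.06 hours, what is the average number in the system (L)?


L = lambda * W = 17.6 * 1.06 = 18.66

18.66


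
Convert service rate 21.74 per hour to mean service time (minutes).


Mean service time = 60/mu = 60/21.74 = 2.76 minutes

2.76 minutes


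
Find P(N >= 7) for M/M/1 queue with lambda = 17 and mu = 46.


P(N >= 7) = rho^7 = (17/46)^7 = 0.0009

0.0009


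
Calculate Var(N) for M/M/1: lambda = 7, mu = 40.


rho = 7/40; Var(N) = rho/(1-rho)^2 = 0.26

0.26


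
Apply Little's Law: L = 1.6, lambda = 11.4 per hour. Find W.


W = L / lambda = 1.6 / 11.4 = 0.1404 hours

0.1404 hours


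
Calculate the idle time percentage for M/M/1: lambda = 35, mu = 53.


Idle fraction = (1 - rho) * 100 = (1 - 35/53) * 100 = 34.0%

34.0%


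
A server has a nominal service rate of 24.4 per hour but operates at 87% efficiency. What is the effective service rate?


Effective rate = mu * efficiency = 24.4 * 0.87 = 21.23 per hour

21.23 per hour


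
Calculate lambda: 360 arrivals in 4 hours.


lambda = total arrivals / time = 360 / 4 = 90.0 per hour

90.0 per hour


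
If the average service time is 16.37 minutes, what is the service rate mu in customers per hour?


mu = 60 / avg_service_time = 60 / 16.37 = 3.67 per hour

3.67 per hour


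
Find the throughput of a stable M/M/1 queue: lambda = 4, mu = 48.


For a stable queue (lambda < mu), throughput = lambda = 4 per hour

4 per hour


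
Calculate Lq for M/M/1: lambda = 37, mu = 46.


rho = 37/46; Lq = rho^2/(1-rho) = 3.31

3.31


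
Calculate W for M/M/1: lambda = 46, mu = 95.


W = 1/(mu - lambda) = 1/(95 - 46) = 0.0204 hours

0.0204 hours


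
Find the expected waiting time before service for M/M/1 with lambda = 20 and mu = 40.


rho = 20/40; Wq = rho/(mu - lambda) = 0.025 hours

0.025 hours


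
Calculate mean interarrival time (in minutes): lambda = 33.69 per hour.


Mean interarrival time = 60/lambda = 60/33.69 = 1.78 minutes

1.78 minutes


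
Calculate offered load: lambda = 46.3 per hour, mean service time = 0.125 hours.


Offered load a = lambda * E[S] = 46.3 * 0.125 = 5.79 Erlangs

5.79 Erlangs


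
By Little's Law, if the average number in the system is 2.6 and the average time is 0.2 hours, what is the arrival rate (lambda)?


lambda = L / W = 2.6 / 0.2 = 13.0 per hour

13.0 per hour


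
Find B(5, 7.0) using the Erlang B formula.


B(N,A) = (A^N/N!) / sum(A^k/k!, k=0..N) with N=5, A=7.0 = 0.4247

0.4247


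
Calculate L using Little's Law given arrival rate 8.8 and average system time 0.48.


L = lambda * W = 8.8 * 0.48 = 4.22

4.22


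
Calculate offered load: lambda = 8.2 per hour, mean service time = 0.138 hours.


Offered load a = lambda * E[S] = 8.2 * 0.138 = 1.13 Erlangs

1.13 Erlangs


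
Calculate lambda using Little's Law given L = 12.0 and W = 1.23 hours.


lambda = L / W = 12.0 / 1.23 = 9.76 per hour

9.76 per hour


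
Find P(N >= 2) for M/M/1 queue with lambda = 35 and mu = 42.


P(N >= 2) = rho^2 = (35/42)^2 = 0.6944

0.6944


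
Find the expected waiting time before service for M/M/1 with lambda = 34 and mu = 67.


rho = 34/67; Wq = rho/(mu - lambda) = 0.0154 hours

0.0154 hours


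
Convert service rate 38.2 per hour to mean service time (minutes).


Mean service time = 60/mu = 60/38.2 = 1.57 minutes

1.57 minutes
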